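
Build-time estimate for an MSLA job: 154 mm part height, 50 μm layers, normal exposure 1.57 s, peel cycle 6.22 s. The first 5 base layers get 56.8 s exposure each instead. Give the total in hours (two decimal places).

Layer count = ceil(154 / 0.05) = 3080.
Burn-in layers = 5 × (56.8 + 6.22) = 315.1 s.
Remaining layers = 3075 × (1.57 + 6.22) = 23954.25 s.
Sum: 315.1 + 23954.25 = 24269.35 s → 6.74 hours.

6.74 hours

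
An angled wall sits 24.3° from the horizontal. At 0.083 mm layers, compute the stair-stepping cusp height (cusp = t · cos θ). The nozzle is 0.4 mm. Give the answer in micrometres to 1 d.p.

h_c = t·cos θ = 0.083 × 0.9114 = 0.075646 mm (75.6 μm).

75.6 μm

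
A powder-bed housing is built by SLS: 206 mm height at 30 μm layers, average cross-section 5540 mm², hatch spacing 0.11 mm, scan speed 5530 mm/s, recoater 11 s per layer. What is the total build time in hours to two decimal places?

Layer count = ceil(206 / 0.03) = 6867.
Scan path per layer: 5540 / 0.11 → 50363.6 mm.
Laser time per layer = 50363.6 / 5530, so 9.1073 s.
Layer cycle = 9.1073 + 11 = 20.1073 s.
6867 layers × 20.1073 s/layer = 138076.8291 s, i.e. 38.35 hours.

38.35 hours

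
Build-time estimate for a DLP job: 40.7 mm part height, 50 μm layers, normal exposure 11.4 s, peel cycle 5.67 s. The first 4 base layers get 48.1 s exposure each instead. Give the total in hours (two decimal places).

3.90 hours

Layers = ⌈40.7/0.05⌉ = 814.
Base layers = 4 × (48.1 + 5.67) = 215.08 s.
Normal layers = 810 × (11.4 + 5.67) = 13826.7 s.
Total = 215.08 + 13826.7 = 14041.78 s = 3.90 hours.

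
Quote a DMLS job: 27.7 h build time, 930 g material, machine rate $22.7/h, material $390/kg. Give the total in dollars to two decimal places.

Machine-time cost: 22.7 × 27.7 → $628.79.
Material charge: 390 × 930/1000 → $362.70.
Job cost: 628.79 + 362.70 = $991.49.

$991.49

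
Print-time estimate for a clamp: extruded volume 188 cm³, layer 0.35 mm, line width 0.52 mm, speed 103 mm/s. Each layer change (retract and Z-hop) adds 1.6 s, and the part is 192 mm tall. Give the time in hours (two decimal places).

3.03 hours

Bead cross-section = 0.35 × 0.52, so 0.182 mm².
Total extruded path = 188000/0.182 = 1032967 mm.
Extrusion time: 1032967 / 103 → 10028.8 s.
Layers = ⌈192/0.35⌉ = 549.
Non-print overhead = 549 × 1.6 = 878.4 s.
Altogether 10028.8 + 878.4 = 10907.2 s, i.e. 3.03 hours.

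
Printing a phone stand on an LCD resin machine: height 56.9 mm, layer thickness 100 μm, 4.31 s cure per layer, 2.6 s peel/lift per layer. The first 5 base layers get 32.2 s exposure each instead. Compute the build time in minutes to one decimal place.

67.9 minutes

Layer count = ceil(56.9 / 0.1) = 569.
Bottom layers = 5 × (32.2 + 2.6), so 174 s.
Remaining layers: 564 × (4.31 + 2.6) → 3897.24 s.
Total = 174 + 3897.24 = 4071.24 s = 67.9 minutes.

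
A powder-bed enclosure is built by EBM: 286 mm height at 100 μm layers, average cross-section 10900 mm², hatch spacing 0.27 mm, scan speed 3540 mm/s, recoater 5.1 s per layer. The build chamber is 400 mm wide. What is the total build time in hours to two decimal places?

13.11 hours

Layer count = ceil(286 / 0.1) = 2860.
Hatch length per layer: 10900 / 0.27 → 40370.4 mm.
Beam time per layer: 40370.4 / 3540 → 11.4041 s.
Layer cycle: 11.4041 + 5.1 → 16.5041 s.
2860 layers × 16.5041 s/layer = 47201.726 s, i.e. 13.11 hours.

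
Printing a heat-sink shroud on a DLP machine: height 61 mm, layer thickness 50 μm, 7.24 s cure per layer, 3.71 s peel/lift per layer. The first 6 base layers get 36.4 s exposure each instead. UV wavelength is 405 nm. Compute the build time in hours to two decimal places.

Layers = ⌈61/0.05⌉ = 1220.
Burn-in layers: 6 × (36.4 + 3.71) → 240.66 s.
Remaining layers: 1214 × (7.24 + 3.71) → 13293.3 s.
Total = 240.66 + 13293.3 = 13533.96 s = 3.76 hours.

3.76 hours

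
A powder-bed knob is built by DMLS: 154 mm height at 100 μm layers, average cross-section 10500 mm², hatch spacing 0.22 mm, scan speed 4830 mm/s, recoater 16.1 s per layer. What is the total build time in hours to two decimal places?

Number of layers: 154 / 0.1 → 1540 (rounded up).
Hatch length per layer = 10500 / 0.22, so 47727.3 mm.
Per-layer scan time: 47727.3 / 4830 → 9.8814 s.
Time per layer: 9.8814 + 16.1 → 25.9814 s.
Total: 1540 × 25.9814 s = 40011.356 s → 11.11 hours.

11.11 hours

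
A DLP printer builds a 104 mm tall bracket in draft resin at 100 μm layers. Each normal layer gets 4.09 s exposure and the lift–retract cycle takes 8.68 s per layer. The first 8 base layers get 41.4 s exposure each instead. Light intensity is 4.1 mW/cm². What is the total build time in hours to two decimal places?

Layer count = ceil(104 / 0.1) = 1040.
Base layers: 8 × (41.4 + 8.68) → 400.64 s.
Regular layers: 1032 × (4.09 + 8.68) → 13178.64 s.
Total = 400.64 + 13178.64 = 13579.28 s = 3.77 hours.

3.77 hours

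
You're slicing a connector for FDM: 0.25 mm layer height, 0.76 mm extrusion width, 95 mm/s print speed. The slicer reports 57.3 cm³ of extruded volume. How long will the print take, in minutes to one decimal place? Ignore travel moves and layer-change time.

Line area = 0.25 × 0.76 = 0.19 mm².
Toolpath length = 57.3 cm³ / 0.19 mm² = 57300 / 0.19 = 301578.9 mm.
Print-move time: 301578.9 / 95 → 3174.5 s.
3174.5 s = 52.9 minutes.

52.9 minutes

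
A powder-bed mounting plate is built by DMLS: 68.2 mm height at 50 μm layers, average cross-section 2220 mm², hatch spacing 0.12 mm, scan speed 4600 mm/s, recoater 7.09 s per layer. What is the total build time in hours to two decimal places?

Number of layers: 68.2 / 0.05 → 1364 (rounded up).
Scan path per layer = 2220 / 0.12 = 18500 mm.
Laser time per layer = 18500 / 4600 = 4.0217 s.
Per-layer time = 4.0217 + 7.09, so 11.1117 s.
Total: 1364 × 11.1117 s = 15156.3588 s → 4.21 hours.

4.21 hours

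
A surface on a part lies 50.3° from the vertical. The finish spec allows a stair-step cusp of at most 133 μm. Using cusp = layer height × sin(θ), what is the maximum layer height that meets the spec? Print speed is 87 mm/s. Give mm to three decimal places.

0.173 mm

Layer height = cusp / sin(50.3°) = 0.133 / 0.7694 = 0.173 mm.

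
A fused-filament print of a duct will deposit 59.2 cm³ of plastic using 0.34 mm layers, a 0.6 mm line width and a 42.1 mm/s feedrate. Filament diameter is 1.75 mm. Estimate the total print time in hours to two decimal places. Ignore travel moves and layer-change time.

1.91 hours

Line area = 0.34 × 0.6, so 0.204 mm².
Toolpath length = 59.2 cm³ / 0.204 mm² = 59200 / 0.204 = 290196.1 mm.
Time extruding = 290196.1 / 42.1, so 6893 s.
That's 6893 s → 1.91 hours.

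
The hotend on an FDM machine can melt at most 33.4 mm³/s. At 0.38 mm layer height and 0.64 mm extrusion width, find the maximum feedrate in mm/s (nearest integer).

137 mm/s

Bead cross-section = 0.38 × 0.64, so 0.2432 mm².
v_max = Q/A = 33.4/0.2432 = 137.34 mm/s → 137 mm/s.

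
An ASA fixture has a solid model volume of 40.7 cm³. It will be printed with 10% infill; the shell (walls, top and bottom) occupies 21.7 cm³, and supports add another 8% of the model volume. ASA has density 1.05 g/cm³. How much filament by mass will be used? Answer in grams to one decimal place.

28.2 g

Interior volume = 40.7 − 21.7 = 19 cm³.
Infill volume = 0.10 × 19 = 1.9 cm³.
Support = 0.08 × 40.7 = 3.256 cm³.
Total extruded = 21.7 + 1.9 + 3.256, so 26.856 cm³.
Mass: 26.856 × 1.05 → 28.1988 g.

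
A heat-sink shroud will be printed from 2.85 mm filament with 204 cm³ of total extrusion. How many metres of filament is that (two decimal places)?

31.98 m

A = π r² = π × 1.425² = 6.3794 mm².
Length = 204 cm³ / 6.3794 mm² = 204000 / 6.3794 = 31977.93 mm = 31.98 m.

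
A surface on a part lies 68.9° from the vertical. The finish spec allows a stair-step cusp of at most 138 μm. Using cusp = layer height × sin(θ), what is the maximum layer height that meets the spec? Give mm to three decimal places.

t = h_c / sin θ = 0.138 / 0.9330 = 0.148 mm.

0.148 mm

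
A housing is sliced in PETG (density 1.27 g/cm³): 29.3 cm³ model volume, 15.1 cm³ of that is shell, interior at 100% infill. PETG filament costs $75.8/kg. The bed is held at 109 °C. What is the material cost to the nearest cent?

Interior volume = 29.3 − 15.1, so 14.2 cm³.
Deposited infill: 1.00 × 14.2 → 14.2 cm³.
Total extruded = 15.1 + 14.2 = 29.3 cm³.
Mass: 29.3 × 1.27 → 37.211 g.
Cost = 37.211 g / 1000 × $75.8/kg = $2.82.

$2.82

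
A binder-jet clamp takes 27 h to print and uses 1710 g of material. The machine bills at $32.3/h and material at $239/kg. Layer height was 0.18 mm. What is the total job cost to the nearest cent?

$1280.79

Time charge: 32.3 × 27 → $872.10.
Material cost: 239 × 1710/1000 → $408.69.
Total = 872.10 + 408.69 = $1280.79.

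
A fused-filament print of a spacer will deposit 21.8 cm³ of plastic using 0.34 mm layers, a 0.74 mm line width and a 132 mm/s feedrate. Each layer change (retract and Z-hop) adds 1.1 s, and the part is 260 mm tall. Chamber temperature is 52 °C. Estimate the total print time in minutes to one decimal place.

25.0 minutes

Bead cross-section: 0.34 × 0.74 → 0.2516 mm².
Total extruded path = 21800/0.2516 = 86645.5 mm.
Time extruding: 86645.5 / 132 → 656.4 s.
Number of layers: 260 / 0.34 → 765 (rounded up).
Layer-change overhead: 765 × 1.1 → 841.5 s.
Altogether 656.4 + 841.5 = 1497.9 s, i.e. 25.0 minutes.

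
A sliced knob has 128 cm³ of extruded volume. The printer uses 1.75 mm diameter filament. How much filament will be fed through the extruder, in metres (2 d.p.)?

53.22 m

Filament cross-section = π × (1.75/2)² = 2.4053 mm².
L = 128000 mm³ / 2.4053 mm² = 53215.82 mm, i.e. 53.22 m.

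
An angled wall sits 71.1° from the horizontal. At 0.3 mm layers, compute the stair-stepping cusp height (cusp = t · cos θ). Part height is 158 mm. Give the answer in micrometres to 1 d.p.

97.2 μm

h_c = t·cos θ = 0.3 × 0.3239 = 0.09717 mm (97.2 μm).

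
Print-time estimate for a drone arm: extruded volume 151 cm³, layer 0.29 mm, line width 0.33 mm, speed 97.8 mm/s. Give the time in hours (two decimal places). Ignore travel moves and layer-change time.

4.48 hours

Extrusion cross-section: 0.29 × 0.33 → 0.0957 mm².
Total extruded path = 151000/0.0957 = 1577847.4 mm.
Extrusion time = 1577847.4 / 97.8 = 16133.4 s.
That's 16133.4 s → 4.48 hours.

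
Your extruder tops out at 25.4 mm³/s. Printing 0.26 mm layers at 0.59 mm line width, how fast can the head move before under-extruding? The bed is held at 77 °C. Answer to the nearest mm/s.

Extrusion cross-section = 0.26 × 0.59 = 0.1534 mm².
v_max = Q/A = 25.4/0.1534 = 165.58 mm/s → 166 mm/s.

166 mm/s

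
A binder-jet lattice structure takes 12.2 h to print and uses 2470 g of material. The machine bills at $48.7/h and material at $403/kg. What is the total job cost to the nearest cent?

Machine-time cost = 48.7 × 12.2 = $594.14.
Feedstock cost: 403 × 2470/1000 → $995.41.
Job cost: 594.14 + 995.41 = $1589.55.

$1589.55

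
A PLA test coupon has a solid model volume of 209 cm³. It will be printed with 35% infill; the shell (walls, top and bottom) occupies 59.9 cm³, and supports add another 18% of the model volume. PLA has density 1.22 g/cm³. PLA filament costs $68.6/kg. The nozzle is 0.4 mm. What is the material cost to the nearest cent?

Interior volume: 209 − 59.9 → 149.1 cm³.
Infill volume = 0.35 × 149.1 = 52.185 cm³.
Support = 0.18 × 209, so 37.62 cm³.
Total extruded = 59.9 + 52.185 + 37.62 = 149.705 cm³.
Mass = 149.705 × 1.22, so 182.6401 g.
At $68.6/kg: 182.6401/1000 × 68.6 = $12.53.

$12.53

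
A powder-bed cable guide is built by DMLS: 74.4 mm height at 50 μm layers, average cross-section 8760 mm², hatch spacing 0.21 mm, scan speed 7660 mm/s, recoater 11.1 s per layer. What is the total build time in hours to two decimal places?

Number of layers: 74.4 / 0.05 → 1488 (rounded up).
Per-layer scan distance = 8760 / 0.21, so 41714.3 mm.
Laser time per layer: 41714.3 / 7660 → 5.4457 s.
Time per layer = 5.4457 + 11.1 = 16.5457 s.
Build time = 1488 × 16.5457 = 24620.0016 s = 6.84 hours.

6.84 hours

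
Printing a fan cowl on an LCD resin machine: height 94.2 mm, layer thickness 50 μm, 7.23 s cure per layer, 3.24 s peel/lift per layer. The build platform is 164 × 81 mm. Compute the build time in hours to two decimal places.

5.48 hours

Layers = ⌈94.2/0.05⌉ = 1884.
Cycle time: 7.23 + 3.24 → 10.47 s.
Build time: 1884 × 10.47 s = 19725.48 s, i.e. 5.48 hours.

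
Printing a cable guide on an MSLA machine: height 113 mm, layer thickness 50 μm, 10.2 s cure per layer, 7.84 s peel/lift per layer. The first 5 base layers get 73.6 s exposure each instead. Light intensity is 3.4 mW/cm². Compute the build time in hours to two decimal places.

11.41 hours

Layers = ⌈113/0.05⌉ = 2260.
Base layers: 5 × (73.6 + 7.84) → 407.2 s.
Normal layers: 2255 × (10.2 + 7.84) → 40680.2 s.
Sum: 407.2 + 40680.2 = 41087.4 s → 11.41 hours.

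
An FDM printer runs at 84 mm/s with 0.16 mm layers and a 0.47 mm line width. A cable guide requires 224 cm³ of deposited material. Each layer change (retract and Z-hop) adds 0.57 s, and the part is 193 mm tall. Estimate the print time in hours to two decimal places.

10.04 hours

Extrusion cross-section: 0.16 × 0.47 → 0.0752 mm².
Path length: 224000 mm³ / 0.0752 mm² → 2978723.4 mm.
Print-move time = 2978723.4 / 84 = 35461 s.
Layers = ⌈193/0.16⌉ = 1207.
Z-hop total = 1207 × 0.57, so 687.99 s.
Total = 35461 + 687.99 = 36148.99 s = 10.04 hours.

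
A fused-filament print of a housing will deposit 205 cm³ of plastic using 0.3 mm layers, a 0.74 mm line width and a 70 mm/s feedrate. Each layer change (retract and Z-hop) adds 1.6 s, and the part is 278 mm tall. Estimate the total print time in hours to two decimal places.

Line area = 0.3 × 0.74, so 0.222 mm².
Path length: 205000 mm³ / 0.222 mm² → 923423.4 mm.
Print-move time = 923423.4 / 70, so 13191.8 s.
Layers = ⌈278/0.3⌉ = 927.
Layer-change overhead = 927 × 1.6, so 1483.2 s.
Altogether 13191.8 + 1483.2 = 14675 s, i.e. 4.08 hours.

4.08 hours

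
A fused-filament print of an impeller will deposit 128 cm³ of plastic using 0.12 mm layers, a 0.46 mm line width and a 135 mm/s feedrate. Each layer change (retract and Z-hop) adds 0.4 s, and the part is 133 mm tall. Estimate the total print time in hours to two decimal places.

Extrusion cross-section = 0.12 × 0.46 = 0.0552 mm².
Total extruded path = 128000/0.0552 = 2318840.6 mm.
Extrusion time = 2318840.6 / 135 = 17176.6 s.
Layers = ⌈133/0.12⌉ = 1109.
Layer-change overhead = 1109 × 0.4, so 443.6 s.
Total = 17176.6 + 443.6 = 17620.2 s = 4.89 hours.

4.89 hours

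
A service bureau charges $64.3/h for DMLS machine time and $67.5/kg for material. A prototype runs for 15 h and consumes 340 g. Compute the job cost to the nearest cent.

Machine-time cost = 64.3 × 15 = $964.50.
Material cost = 67.5 × 340/1000 = $22.95.
Job cost: 964.50 + 22.95 = $987.45.

$987.45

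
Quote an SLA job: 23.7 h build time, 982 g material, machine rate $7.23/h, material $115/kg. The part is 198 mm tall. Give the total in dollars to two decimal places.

$284.28

Machine-time cost = 7.23 × 23.7 = $171.351.
Material cost = 115 × 982/1000 = $112.93.
Total = 171.351 + 112.93 = 284.281 ≈ $284.28.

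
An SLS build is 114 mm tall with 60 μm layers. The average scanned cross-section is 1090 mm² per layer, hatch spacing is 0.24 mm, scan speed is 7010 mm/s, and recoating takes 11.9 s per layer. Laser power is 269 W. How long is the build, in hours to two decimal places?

6.62 hours

Layer count = ceil(114 / 0.06) = 1900.
Hatch length per layer = 1090 / 0.24 = 4541.7 mm.
Scan time per layer = 4541.7 / 7010, so 0.6479 s.
Per-layer time = 0.6479 + 11.9 = 12.5479 s.
Build time = 1900 × 12.5479 = 23841.01 s = 6.62 hours.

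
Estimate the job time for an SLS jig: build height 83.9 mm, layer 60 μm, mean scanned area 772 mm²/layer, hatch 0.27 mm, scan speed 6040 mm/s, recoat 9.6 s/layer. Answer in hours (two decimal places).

3.91 hours

Layers = ⌈83.9/0.06⌉ = 1399.
Scan path per layer = 772 / 0.27 = 2859.3 mm.
Per-layer scan time = 2859.3 / 6040, so 0.4734 s.
Per-layer time: 0.4734 + 9.6 → 10.0734 s.
1399 layers × 10.0734 s/layer = 14092.6866 s, i.e. 3.91 hours.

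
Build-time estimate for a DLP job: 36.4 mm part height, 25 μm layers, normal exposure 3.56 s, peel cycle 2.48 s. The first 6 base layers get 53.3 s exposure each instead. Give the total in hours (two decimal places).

Layers = ⌈36.4/0.025⌉ = 1456.
Bottom layers = 6 × (53.3 + 2.48) = 334.68 s.
Normal layers = 1450 × (3.56 + 2.48), so 8758 s.
Sum: 334.68 + 8758 = 9092.68 s → 2.53 hours.

2.53 hours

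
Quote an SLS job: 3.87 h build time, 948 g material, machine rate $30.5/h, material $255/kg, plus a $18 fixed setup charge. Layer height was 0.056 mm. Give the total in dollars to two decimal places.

Machine cost: 30.5 × 3.87 → $118.035.
Feedstock cost = 255 × 948/1000 = $241.74.
Adding setup: 118.035 + 241.74 + 18 → 377.775 ≈ $377.78.

$377.78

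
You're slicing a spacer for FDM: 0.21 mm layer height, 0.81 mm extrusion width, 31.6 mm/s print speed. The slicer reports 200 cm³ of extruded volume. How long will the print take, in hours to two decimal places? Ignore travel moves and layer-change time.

Bead cross-section: 0.21 × 0.81 → 0.1701 mm².
Toolpath length = 200 cm³ / 0.1701 mm² = 200000 / 0.1701 = 1175779 mm.
Extrusion time = 1175779 / 31.6 = 37208.2 s.
In the requested units: 37208.2 s = 10.34 hours.

10.34 hours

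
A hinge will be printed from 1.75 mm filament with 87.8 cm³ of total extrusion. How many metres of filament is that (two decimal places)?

A = π r² = π × 0.875² = 2.4053 mm².
Length = 87.8 cm³ / 2.4053 mm² = 87800 / 2.4053 = 36502.72 mm = 36.50 m.

36.50 m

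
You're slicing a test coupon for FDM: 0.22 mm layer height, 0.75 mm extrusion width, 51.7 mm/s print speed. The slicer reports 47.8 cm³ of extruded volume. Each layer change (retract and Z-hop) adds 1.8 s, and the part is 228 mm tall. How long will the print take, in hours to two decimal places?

Line area: 0.22 × 0.75 → 0.165 mm².
Total extruded path = 47800/0.165 = 289697 mm.
Extrusion time: 289697 / 51.7 → 5603.4 s.
Number of layers: 228 / 0.22 → 1037 (rounded up).
Layer-change overhead: 1037 × 1.8 → 1866.6 s.
Altogether 5603.4 + 1866.6 = 7470 s, i.e. 2.08 hours.

2.08 hours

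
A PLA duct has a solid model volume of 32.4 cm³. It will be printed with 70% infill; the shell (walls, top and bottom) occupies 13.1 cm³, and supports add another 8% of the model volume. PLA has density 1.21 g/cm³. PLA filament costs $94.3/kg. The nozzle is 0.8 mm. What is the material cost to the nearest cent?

$3.33

Volume inside the shell = 32.4 − 13.1, so 19.3 cm³.
Deposited infill = 0.70 × 19.3 = 13.51 cm³.
Support: 0.08 × 32.4 → 2.592 cm³.
Deposited volume: 13.1 + 13.51 + 2.592 → 29.202 cm³.
Mass: 29.202 × 1.21 → 35.33442 g.
Cost = 35.33442 g / 1000 × $94.3/kg = $3.33.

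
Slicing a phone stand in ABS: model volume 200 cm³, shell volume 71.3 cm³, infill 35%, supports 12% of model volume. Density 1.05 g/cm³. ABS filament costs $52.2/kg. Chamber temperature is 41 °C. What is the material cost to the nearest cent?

Interior volume = 200 − 71.3, so 128.7 cm³.
Infill volume = 0.35 × 128.7 = 45.045 cm³.
Support = 0.12 × 200 = 24 cm³.
Total printed volume = 71.3 + 45.045 + 24, so 140.345 cm³.
Mass = 140.345 × 1.05, so 147.36225 g.
At $52.2/kg: 147.36225/1000 × 52.2 = $7.69.

$7.69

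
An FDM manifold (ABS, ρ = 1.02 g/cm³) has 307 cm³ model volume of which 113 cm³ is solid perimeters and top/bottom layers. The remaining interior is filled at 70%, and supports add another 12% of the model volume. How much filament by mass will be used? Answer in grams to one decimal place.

291.4 g

Infill region: 307 − 113 → 194 cm³.
Infill volume = 0.70 × 194, so 135.8 cm³.
Support = 0.12 × 307, so 36.84 cm³.
Total extruded: 113 + 135.8 + 36.84 → 285.64 cm³.
Mass: 285.64 × 1.02 → 291.3528 g.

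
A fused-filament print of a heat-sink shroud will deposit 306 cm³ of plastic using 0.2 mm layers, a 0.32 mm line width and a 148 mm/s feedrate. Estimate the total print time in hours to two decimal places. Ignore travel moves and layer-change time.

Extrusion cross-section = 0.2 × 0.32 = 0.064 mm².
Path length: 306000 mm³ / 0.064 mm² → 4781250 mm.
Print-move time = 4781250 / 148, so 32305.7 s.
Converting: 32305.7 s = 8.97 hours.

8.97 hours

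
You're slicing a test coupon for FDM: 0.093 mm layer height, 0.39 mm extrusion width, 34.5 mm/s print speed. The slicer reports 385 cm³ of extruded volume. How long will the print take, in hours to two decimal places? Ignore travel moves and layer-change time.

85.47 hours

Extrusion cross-section = 0.093 × 0.39 = 0.03627 mm².
Path length: 385000 mm³ / 0.03627 mm² → 10614833.2 mm.
Time extruding: 10614833.2 / 34.5 → 307676.3 s.
That's 307676.3 s → 85.47 hours.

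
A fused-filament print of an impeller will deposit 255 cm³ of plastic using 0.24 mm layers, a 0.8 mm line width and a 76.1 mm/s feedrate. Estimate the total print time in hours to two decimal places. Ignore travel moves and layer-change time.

4.85 hours

Line area = 0.24 × 0.8, so 0.192 mm².
Toolpath length = 255 cm³ / 0.192 mm² = 255000 / 0.192 = 1328125 mm.
Extrusion time: 1328125 / 76.1 → 17452.4 s.
In the requested units: 17452.4 s = 4.85 hours.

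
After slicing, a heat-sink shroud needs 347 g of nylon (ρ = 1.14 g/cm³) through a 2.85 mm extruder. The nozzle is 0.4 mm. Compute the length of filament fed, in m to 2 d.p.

47.71 m

Volume = 347 g / 1.14 g·cm⁻³ = 304.386 cm³ = 304386 mm³.
A = π r² = π × 1.425² = 6.3794 mm².
L = V/A = 304386/6.3794 = 47713.89 mm → 47.71 m.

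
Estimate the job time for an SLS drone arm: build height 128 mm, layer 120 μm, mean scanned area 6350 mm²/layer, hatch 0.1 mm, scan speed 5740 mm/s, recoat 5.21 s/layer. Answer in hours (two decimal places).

Layers = ⌈128/0.12⌉ = 1067.
Hatch length per layer = 6350 / 0.1, so 63500 mm.
Scan time per layer = 63500 / 5740 = 11.0627 s.
Time per layer = 11.0627 + 5.21, so 16.2727 s.
1067 layers × 16.2727 s/layer = 17362.9709 s, i.e. 4.82 hours.

4.82 hours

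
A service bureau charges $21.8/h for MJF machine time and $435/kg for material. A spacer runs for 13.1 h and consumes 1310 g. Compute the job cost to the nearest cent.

Machine-time cost = 21.8 × 13.1, so $285.58.
Material cost = 435 × 1310/1000 = $569.85.
Total = 285.58 + 569.85 = $855.43.

$855.43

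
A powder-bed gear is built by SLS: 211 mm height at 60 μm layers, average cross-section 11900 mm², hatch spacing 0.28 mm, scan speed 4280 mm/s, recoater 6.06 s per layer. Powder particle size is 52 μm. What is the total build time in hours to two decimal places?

Number of layers: 211 / 0.06 → 3517 (rounded up).
Per-layer scan distance: 11900 / 0.28 → 42500 mm.
Per-layer scan time = 42500 / 4280 = 9.9299 s.
Layer cycle = 9.9299 + 6.06 = 15.9899 s.
Total: 3517 × 15.9899 s = 56236.4783 s → 15.62 hours.

15.62 hours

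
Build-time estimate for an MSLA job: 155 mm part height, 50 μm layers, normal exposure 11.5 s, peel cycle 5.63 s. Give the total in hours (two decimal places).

Layer count = ceil(155 / 0.05) = 3100.
Each layer takes = 11.5 + 5.63, so 17.13 s.
Build time: 3100 × 17.13 s = 53103 s, i.e. 14.75 hours.

14.75 hours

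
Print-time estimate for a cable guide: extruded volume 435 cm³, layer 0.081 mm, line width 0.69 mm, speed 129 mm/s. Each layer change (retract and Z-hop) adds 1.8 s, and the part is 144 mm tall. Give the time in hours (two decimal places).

Line area: 0.081 × 0.69 → 0.05589 mm².
Toolpath length = 435 cm³ / 0.05589 mm² = 435000 / 0.05589 = 7783145.5 mm.
Extrusion time = 7783145.5 / 129, so 60334.5 s.
Layer count = ceil(144 / 0.081) = 1778.
Non-print overhead = 1778 × 1.8, so 3200.4 s.
Altogether 60334.5 + 3200.4 = 63534.9 s, i.e. 17.65 hours.

17.65 hours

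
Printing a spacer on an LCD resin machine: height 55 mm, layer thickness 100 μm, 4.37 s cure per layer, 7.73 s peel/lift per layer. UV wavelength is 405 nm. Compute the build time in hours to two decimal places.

Layer count = ceil(55 / 0.1) = 550.
Each layer takes = 4.37 + 7.73, so 12.1 s.
Total = 550 × 12.1 = 6655 s = 1.85 hours.

1.85 hours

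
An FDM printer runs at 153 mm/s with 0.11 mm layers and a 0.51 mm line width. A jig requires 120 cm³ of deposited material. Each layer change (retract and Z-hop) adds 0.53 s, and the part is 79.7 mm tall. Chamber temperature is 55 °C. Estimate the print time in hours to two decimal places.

3.99 hours

Bead cross-section = 0.11 × 0.51, so 0.0561 mm².
Path length: 120000 mm³ / 0.0561 mm² → 2139037.4 mm.
Print-move time = 2139037.4 / 153, so 13980.6 s.
Layer count = ceil(79.7 / 0.11) = 725.
Z-hop total: 725 × 0.53 → 384.25 s.
Altogether 13980.6 + 384.25 = 14364.85 s, i.e. 3.99 hours.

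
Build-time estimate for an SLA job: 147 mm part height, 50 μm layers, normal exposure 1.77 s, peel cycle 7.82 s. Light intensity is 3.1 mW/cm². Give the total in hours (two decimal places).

7.83 hours

Number of layers: 147 / 0.05 → 2940 (rounded up).
Cycle time = 1.77 + 7.82 = 9.59 s.
Total = 2940 × 9.59 = 28194.6 s = 7.83 hours.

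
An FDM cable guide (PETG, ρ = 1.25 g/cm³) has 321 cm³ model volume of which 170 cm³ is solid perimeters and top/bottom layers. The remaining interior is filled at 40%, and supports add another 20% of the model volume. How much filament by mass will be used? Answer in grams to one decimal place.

368.3 g

Infill region = 321 − 170, so 151 cm³.
Infill deposited = 0.40 × 151 = 60.4 cm³.
Support: 0.20 × 321 → 64.2 cm³.
Deposited volume = 170 + 60.4 + 64.2 = 294.6 cm³.
Mass = 294.6 × 1.25, so 368.25 g.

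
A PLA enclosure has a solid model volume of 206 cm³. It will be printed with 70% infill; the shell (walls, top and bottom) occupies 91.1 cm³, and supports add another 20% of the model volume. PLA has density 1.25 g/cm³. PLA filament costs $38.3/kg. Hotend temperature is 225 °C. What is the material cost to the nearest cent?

Infill region = 206 − 91.1, so 114.9 cm³.
Infill volume = 0.70 × 114.9, so 80.43 cm³.
Support: 0.20 × 206 → 41.2 cm³.
Total extruded: 91.1 + 80.43 + 41.2 → 212.73 cm³.
Mass = 212.73 × 1.25 = 265.9125 g.
At $38.3/kg: 265.9125/1000 × 38.3 = $10.18.

$10.18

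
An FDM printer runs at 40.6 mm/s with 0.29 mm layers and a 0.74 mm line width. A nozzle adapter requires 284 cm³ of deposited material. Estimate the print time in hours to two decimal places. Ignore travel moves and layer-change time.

Bead cross-section = 0.29 × 0.74 = 0.2146 mm².
Total extruded path = 284000/0.2146 = 1323392.4 mm.
Extrusion time: 1323392.4 / 40.6 → 32595.9 s.
32595.9 s = 9.05 hours.

9.05 hours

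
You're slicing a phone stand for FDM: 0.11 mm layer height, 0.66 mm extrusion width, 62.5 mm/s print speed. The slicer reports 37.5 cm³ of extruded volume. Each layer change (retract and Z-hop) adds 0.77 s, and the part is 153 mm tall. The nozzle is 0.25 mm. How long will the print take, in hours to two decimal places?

2.59 hours

Line area = 0.11 × 0.66, so 0.0726 mm².
Path length: 37500 mm³ / 0.0726 mm² → 516528.9 mm.
Time extruding = 516528.9 / 62.5 = 8264.5 s.
Layers = ⌈153/0.11⌉ = 1391.
Z-hop total = 1391 × 0.77, so 1071.07 s.
Altogether 8264.5 + 1071.07 = 9335.57 s, i.e. 2.59 hours.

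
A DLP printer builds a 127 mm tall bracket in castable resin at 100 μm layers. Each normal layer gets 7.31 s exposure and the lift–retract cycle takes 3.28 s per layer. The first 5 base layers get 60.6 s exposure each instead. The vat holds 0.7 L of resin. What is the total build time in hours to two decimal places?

3.81 hours

Layers = ⌈127/0.1⌉ = 1270.
Base layers = 5 × (60.6 + 3.28), so 319.4 s.
Normal layers: 1265 × (7.31 + 3.28) → 13396.35 s.
Total = 319.4 + 13396.35 = 13715.75 s = 3.81 hours.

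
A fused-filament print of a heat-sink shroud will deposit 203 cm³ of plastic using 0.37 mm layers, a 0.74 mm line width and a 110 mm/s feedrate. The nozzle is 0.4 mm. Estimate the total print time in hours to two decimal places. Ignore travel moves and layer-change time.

Line area = 0.37 × 0.74 = 0.2738 mm².
Total extruded path = 203000/0.2738 = 741417.1 mm.
Extrusion time: 741417.1 / 110 → 6740.2 s.
That's 6740.2 s → 1.87 hours.

1.87 hours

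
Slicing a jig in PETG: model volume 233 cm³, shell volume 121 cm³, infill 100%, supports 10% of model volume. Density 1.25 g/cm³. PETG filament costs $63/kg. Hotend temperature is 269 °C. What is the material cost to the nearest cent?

Infill region: 233 − 121 → 112 cm³.
Infill volume = 1.00 × 112, so 112 cm³.
Support: 0.10 × 233 → 23.3 cm³.
Total printed volume: 121 + 112 + 23.3 → 256.3 cm³.
Mass = 256.3 × 1.25, so 320.375 g.
At $63/kg: 320.375/1000 × 63 = $20.18.

$20.18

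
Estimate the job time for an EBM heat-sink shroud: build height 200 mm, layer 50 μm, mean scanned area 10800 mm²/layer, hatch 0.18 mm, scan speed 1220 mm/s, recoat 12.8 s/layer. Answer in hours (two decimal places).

Layers = ⌈200/0.05⌉ = 4000.
Scan path per layer = 10800 / 0.18, so 60000 mm.
Scan time per layer = 60000 / 1220, so 49.1803 s.
Time per layer = 49.1803 + 12.8 = 61.9803 s.
Total: 4000 × 61.9803 s = 247921.2 s → 68.87 hours.

68.87 hours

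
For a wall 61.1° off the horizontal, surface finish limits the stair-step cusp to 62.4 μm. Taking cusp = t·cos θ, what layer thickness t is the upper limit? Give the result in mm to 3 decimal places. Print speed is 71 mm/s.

0.129 mm

t = h_c / cos θ = 0.0624 / 0.4833 = 0.129 mm.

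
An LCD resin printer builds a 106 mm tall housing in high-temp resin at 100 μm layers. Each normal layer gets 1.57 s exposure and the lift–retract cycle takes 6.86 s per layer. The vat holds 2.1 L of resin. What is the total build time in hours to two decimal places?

Number of layers: 106 / 0.1 → 1060 (rounded up).
Per-layer time: 1.57 + 6.86 → 8.43 s.
Build time: 1060 × 8.43 s = 8935.8 s, i.e. 2.48 hours.

2.48 hours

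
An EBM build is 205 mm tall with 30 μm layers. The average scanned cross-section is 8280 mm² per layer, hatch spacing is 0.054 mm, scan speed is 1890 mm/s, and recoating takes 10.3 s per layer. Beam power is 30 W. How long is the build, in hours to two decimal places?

173.56 hours

Layers = ⌈205/0.03⌉ = 6834.
Hatch length per layer: 8280 / 0.054 → 153333.3 mm.
Scan time per layer: 153333.3 / 1890 → 81.1287 s.
Per-layer time: 81.1287 + 10.3 → 91.4287 s.
6834 layers × 91.4287 s/layer = 624823.7358 s, i.e. 173.56 hours.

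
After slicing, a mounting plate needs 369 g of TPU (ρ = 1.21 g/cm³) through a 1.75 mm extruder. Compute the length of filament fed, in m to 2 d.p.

126.79 m

Extruded volume: 369/1.21 = 304.9587 cm³ (304958.7 mm³).
A = π r² = π × 0.875² = 2.4053 mm².
Length = 304958.7 / 2.4053 = 126786.14 mm = 126.79 m.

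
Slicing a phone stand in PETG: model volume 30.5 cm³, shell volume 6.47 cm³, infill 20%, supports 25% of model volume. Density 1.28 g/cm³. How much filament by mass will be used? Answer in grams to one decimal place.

24.2 g

Volume inside the shell = 30.5 − 6.47 = 24.03 cm³.
Deposited infill = 0.20 × 24.03 = 4.806 cm³.
Support = 0.25 × 30.5, so 7.625 cm³.
Total extruded = 6.47 + 4.806 + 7.625, so 18.901 cm³.
Mass: 18.901 × 1.28 → 24.19328 g.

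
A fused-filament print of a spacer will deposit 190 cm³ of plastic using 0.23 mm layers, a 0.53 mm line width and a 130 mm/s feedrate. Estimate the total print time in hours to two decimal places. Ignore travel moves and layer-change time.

3.33 hours

Line area = 0.23 × 0.53 = 0.1219 mm².
Toolpath length = 190 cm³ / 0.1219 mm² = 190000 / 0.1219 = 1558654.6 mm.
Time extruding: 1558654.6 / 130 → 11989.7 s.
In the requested units: 11989.7 s = 3.33 hours.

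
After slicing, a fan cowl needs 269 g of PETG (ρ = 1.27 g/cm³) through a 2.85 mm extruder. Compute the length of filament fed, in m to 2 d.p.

33.20 m

Volume = 269 g / 1.27 g·cm⁻³ = 211.811 cm³ = 211811 mm³.
Filament cross-section = π × (2.85/2)² = 6.3794 mm².
L = V/A = 211811/6.3794 = 33202.34 mm → 33.20 m.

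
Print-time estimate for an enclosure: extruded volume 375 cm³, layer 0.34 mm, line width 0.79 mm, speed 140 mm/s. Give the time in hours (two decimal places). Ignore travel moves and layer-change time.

2.77 hours

Bead cross-section: 0.34 × 0.79 → 0.2686 mm².
Path length: 375000 mm³ / 0.2686 mm² → 1396128.1 mm.
Extrusion time = 1396128.1 / 140 = 9972.3 s.
9972.3 s = 2.77 hours.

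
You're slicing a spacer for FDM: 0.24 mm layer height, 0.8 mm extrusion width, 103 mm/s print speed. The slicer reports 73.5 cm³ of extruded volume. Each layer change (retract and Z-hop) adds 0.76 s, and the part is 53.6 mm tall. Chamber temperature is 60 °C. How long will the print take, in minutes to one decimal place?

Line area = 0.24 × 0.8 = 0.192 mm².
Toolpath length = 73.5 cm³ / 0.192 mm² = 73500 / 0.192 = 382812.5 mm.
Time extruding = 382812.5 / 103, so 3716.6 s.
Number of layers: 53.6 / 0.24 → 224 (rounded up).
Layer-change overhead = 224 × 0.76, so 170.24 s.
Total = 3716.6 + 170.24 = 3886.84 s = 64.8 minutes.

64.8 minutes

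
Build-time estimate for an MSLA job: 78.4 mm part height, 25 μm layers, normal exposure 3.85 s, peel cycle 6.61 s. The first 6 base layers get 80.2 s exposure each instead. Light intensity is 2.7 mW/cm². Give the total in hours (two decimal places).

Layer count = ceil(78.4 / 0.025) = 3136.
Base layers = 6 × (80.2 + 6.61), so 520.86 s.
Normal layers: 3130 × (3.85 + 6.61) → 32739.8 s.
Total = 520.86 + 32739.8 = 33260.66 s = 9.24 hours.

9.24 hours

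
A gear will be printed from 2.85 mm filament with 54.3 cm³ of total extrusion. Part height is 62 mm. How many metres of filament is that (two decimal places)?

Filament cross-section = π × (2.85/2)² = 6.3794 mm².
Length = 54.3 cm³ / 6.3794 mm² = 54300 / 6.3794 = 8511.77 mm = 8.51 m.

8.51 m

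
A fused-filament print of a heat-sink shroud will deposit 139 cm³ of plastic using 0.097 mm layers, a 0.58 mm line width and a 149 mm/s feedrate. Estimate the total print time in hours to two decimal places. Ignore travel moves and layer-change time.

4.61 hours

Line area = 0.097 × 0.58, so 0.05626 mm².
Total extruded path = 139000/0.05626 = 2470671.9 mm.
Print-move time = 2470671.9 / 149, so 16581.7 s.
16581.7 s = 4.61 hours.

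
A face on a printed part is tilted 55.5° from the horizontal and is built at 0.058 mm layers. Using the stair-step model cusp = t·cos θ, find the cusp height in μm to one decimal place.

h_c = t·cos θ = 0.058 × 0.5664 = 0.032851 mm (32.9 μm).

32.9 μm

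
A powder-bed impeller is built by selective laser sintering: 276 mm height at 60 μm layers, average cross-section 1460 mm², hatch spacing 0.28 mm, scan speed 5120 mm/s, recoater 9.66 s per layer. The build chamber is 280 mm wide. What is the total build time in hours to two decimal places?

13.64 hours

Layers = ⌈276/0.06⌉ = 4600.
Scan path per layer: 1460 / 0.28 → 5214.3 mm.
Scan time per layer: 5214.3 / 5120 → 1.0184 s.
Time per layer = 1.0184 + 9.66, so 10.6784 s.
Build time = 4600 × 10.6784 = 49120.64 s = 13.64 hours.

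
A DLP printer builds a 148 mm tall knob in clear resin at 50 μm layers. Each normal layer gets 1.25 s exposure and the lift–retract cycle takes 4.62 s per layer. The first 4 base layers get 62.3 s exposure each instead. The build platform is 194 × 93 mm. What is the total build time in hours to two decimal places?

4.89 hours

Layers = ⌈148/0.05⌉ = 2960.
Bottom layers: 4 × (62.3 + 4.62) → 267.68 s.
Regular layers = 2956 × (1.25 + 4.62) = 17351.72 s.
Sum: 267.68 + 17351.72 = 17619.4 s → 4.89 hours.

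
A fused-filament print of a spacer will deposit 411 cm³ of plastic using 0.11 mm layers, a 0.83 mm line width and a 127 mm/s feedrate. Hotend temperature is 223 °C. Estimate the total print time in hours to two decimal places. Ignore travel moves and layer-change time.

9.85 hours

Bead cross-section = 0.11 × 0.83 = 0.0913 mm².
Total extruded path = 411000/0.0913 = 4501642.9 mm.
Print-move time = 4501642.9 / 127, so 35446 s.
In the requested units: 35446 s = 9.85 hours.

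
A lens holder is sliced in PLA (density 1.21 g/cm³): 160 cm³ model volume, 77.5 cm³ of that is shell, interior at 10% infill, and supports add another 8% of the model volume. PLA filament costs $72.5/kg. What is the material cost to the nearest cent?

Interior volume: 160 − 77.5 → 82.5 cm³.
Infill volume: 0.10 × 82.5 → 8.25 cm³.
Support: 0.08 × 160 → 12.8 cm³.
Deposited volume = 77.5 + 8.25 + 12.8, so 98.55 cm³.
Mass = 98.55 × 1.21 = 119.2455 g.
At $72.5/kg: 119.2455/1000 × 72.5 = $8.65.

$8.65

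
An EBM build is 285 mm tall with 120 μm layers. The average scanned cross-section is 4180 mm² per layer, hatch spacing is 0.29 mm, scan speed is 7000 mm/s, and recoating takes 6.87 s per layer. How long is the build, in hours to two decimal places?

Number of layers: 285 / 0.12 → 2375 (rounded up).
Scan path per layer = 4180 / 0.29 = 14413.8 mm.
Scan time per layer: 14413.8 / 7000 → 2.0591 s.
Per-layer time = 2.0591 + 6.87, so 8.9291 s.
2375 layers × 8.9291 s/layer = 21206.6125 s, i.e. 5.89 hours.

5.89 hours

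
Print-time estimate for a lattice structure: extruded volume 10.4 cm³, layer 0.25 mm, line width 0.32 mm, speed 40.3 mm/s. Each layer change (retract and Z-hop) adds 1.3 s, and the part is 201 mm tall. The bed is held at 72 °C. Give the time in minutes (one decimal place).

71.2 minutes

Line area = 0.25 × 0.32 = 0.08 mm².
Path length: 10400 mm³ / 0.08 mm² → 130000 mm.
Time extruding = 130000 / 40.3, so 3225.8 s.
Layers = ⌈201/0.25⌉ = 804.
Layer-change overhead = 804 × 1.3 = 1045.2 s.
Total = 3225.8 + 1045.2 = 4271 s = 71.2 minutes.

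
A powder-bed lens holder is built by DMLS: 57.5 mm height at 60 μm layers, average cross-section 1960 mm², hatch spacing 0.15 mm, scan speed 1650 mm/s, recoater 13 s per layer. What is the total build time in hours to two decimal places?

5.57 hours

Number of layers: 57.5 / 0.06 → 959 (rounded up).
Per-layer scan distance = 1960 / 0.15, so 13066.7 mm.
Scan time per layer: 13066.7 / 1650 → 7.9192 s.
Per-layer time = 7.9192 + 13 = 20.9192 s.
959 layers × 20.9192 s/layer = 20061.5128 s, i.e. 5.57 hours.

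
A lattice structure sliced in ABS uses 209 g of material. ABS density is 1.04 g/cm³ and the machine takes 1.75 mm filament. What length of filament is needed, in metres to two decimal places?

83.55 m

Volume = 209 g / 1.04 g·cm⁻³ = 200.9615 cm³ = 200961.5 mm³.
Cross-section of 1.75 mm filament: π·(1.75/2)² = 2.4053 mm².
L = V/A = 200961.5/2.4053 = 83549.45 mm → 83.55 m.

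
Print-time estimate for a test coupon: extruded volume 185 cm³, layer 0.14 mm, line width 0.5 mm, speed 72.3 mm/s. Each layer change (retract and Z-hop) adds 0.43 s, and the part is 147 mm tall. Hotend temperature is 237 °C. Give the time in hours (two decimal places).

10.28 hours

Bead cross-section: 0.14 × 0.5 → 0.07 mm².
Total extruded path = 185000/0.07 = 2642857.1 mm.
Time extruding: 2642857.1 / 72.3 → 36554 s.
Layers = ⌈147/0.14⌉ = 1050.
Z-hop total = 1050 × 0.43 = 451.5 s.
Altogether 36554 + 451.5 = 37005.5 s, i.e. 10.28 hours.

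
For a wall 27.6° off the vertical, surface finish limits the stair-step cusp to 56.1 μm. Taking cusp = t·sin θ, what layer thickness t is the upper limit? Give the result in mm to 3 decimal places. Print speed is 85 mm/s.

Layer height = cusp / sin(27.6°) = 0.0561 / 0.4633 = 0.121 mm.

0.121 mm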